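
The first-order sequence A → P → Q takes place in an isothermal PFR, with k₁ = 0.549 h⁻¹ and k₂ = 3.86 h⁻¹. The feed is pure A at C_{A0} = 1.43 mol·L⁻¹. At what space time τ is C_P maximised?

0.589 h

Setting dC_P/dτ = 0 gives τ_opt = ln(k₂/k₁)/(k₂−k₁).
= ln(3.86/0.549)/(3.86−0.549) = ln(7.031)/3.311 = 1.950/3.311 = 0.589 h.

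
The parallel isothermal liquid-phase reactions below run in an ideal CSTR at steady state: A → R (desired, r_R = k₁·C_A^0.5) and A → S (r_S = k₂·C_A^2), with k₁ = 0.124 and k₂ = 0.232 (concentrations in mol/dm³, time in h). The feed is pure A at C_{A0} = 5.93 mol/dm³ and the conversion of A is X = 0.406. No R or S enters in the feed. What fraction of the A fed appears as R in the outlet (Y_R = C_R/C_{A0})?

Exit C_A = C_{A0}(1−X) = 5.93×0.594 = 3.522 mol/dm³.
In a CSTR the entire volume is at exit conditions, so r_R = 0.124×3.522^0.5 = 0.2327 and r_S = 0.232×3.522^2 = 2.879.
Fraction of consumed A going to R: r_R/(r_R+r_S) = 0.07480.
C_R = 0.07480·C_{A0}·X = 0.07480×5.93×0.406 = 0.180 mol/dm³; Y_R = C_R/C_{A0} = 0.0304.

0.0304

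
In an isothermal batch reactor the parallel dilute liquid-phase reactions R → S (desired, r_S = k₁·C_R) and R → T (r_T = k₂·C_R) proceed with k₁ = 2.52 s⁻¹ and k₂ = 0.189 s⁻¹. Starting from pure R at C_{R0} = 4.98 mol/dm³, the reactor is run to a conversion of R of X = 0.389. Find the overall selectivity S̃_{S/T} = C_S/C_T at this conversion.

13.3

C_R = C_{R0}(1−X) = 3.043 mol/dm³.
Both paths are first order in R, so the instantaneous fraction to S is constant: dC_S/d(−C_R) = k₁/(k₁+k₂) = 0.9302.
C_S = 0.9302·(C_{R0}−C_R) = 0.9302×1.937 = 1.80 mol/dm³.
C_T = (C_{R0}−C_R)−C_S = 0.1352 mol/dm³; S̃_{S/T} = 1.802/0.1352 = 13.3.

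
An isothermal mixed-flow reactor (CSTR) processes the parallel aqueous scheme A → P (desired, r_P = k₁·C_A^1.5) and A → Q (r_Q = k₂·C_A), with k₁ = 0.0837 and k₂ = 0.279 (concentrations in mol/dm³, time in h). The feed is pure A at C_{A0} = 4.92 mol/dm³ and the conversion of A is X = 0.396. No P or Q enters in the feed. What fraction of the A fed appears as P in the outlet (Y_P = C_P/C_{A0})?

0.135

Exit C_A = C_{A0}(1−X) = 4.92×0.604 = 2.972 mol/dm³.
Rates in a CSTR are evaluated at the outlet concentration: r_P = 0.0837×2.972^1.5 = 0.4288, r_Q = 0.279×2.972 = 0.8291.
Fraction of consumed A going to P: r_P/(r_P+r_Q) = 0.3409.
C_P = 0.3409·C_{A0}·X = 0.3409×4.92×0.396 = 0.664 mol/dm³; Y_P = C_P/C_{A0} = 0.135.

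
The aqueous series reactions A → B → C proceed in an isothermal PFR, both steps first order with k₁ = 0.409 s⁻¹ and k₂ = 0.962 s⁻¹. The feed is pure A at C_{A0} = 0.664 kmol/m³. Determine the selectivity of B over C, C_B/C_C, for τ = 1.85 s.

0.721

Solving the coupled first-order balances gives C_B(τ) = [k₁/(k₂−k₁)]·C_{A0}·(e^(−k₁τ) − e^(−k₂τ)).
e^(−k₁τ) = e^(−0.409×1.85) = e^(−0.7567) = 0.4692; e^(−k₂τ) = e^(−1.780) = 0.1687.
C_B = 0.409×0.664/(0.962−0.409) × (0.4692−0.1687) = 0.4911×0.3005 = 0.1476 kmol/m³.
C_A = C_{A0}e^(−k₁τ) = 0.3116 kmol/m³, so C_C = C_{A0}−C_A−C_B = 0.2048 kmol/m³; C_B/C_C = 0.721.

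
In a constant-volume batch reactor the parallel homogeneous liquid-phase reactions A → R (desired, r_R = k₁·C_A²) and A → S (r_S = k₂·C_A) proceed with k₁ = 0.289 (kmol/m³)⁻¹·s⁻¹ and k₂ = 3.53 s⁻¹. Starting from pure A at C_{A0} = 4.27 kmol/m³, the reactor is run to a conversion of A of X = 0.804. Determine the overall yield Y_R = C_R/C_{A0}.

0.136

C_A = C_{A0}(1−X) = 0.8369 kmol/m³.
Along a PFR/batch, dC_S/dC_A = −r_S/(r_R+r_S) = −k₂/(k₂+k₁·C_A).
Integrating from C_{A0} to C_A: C_S = (3.53/0.289)·ln[(3.53+0.289·4.27)/(3.53+0.289·0.837)] = 12.21·ln(4.764/3.772) = 2.852 kmol/m³.
Then C_R = (C_{A0}−C_A) − C_S = 3.433 − 2.852 = 0.5807 kmol/m³.
Y_R = C_R/C_{A0} = 0.5807/4.27 = 0.136.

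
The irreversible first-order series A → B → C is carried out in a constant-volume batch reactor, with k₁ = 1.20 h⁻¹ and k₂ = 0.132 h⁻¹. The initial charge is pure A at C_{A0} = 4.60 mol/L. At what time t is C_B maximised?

2.07 h

For first-order series the maximum of C_B occurs at t_opt = ln(k₂/k₁)/(k₂−k₁).
= ln(0.132/1.20)/(0.132−1.20) = ln(0.1100)/-1.068 = -2.207/-1.068 = 2.07 h.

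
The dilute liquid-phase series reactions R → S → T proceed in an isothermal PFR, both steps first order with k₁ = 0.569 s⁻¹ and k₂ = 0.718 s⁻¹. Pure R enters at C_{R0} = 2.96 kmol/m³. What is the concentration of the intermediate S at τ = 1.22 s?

Solving the coupled first-order balances gives C_S(τ) = [k₁/(k₂−k₁)]·C_{R0}·(e^(−k₁τ) − e^(−k₂τ)).
e^(−k₁τ) = e^(−0.569×1.22) = e^(−0.6942) = 0.4995; e^(−k₂τ) = e^(−0.8760) = 0.4165.
C_S = 0.569×2.96/(0.718−0.569) × (0.4995−0.4165) = 11.30×0.08302 = 0.9384 kmol/m³.

0.938 kmol/m³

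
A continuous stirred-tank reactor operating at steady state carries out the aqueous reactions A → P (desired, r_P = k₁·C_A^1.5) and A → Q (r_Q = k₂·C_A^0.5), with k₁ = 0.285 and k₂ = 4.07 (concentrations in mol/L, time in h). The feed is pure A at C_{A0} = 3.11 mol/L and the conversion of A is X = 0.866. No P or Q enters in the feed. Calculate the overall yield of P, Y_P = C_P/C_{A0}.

Exit C_A = C_{A0}(1−X) = 3.11×0.134 = 0.4167 mol/L.
Rates in a CSTR are evaluated at the outlet concentration: r_P = 0.285×0.4167^1.5 = 0.07667, r_Q = 4.07×0.4167^0.5 = 2.627.
Fraction of consumed A going to P: r_P/(r_P+r_Q) = 0.02835.
C_P = 0.02835·C_{A0}·X = 0.02835×3.11×0.866 = 0.0764 mol/L; Y_P = C_P/C_{A0} = 0.0246.

0.0246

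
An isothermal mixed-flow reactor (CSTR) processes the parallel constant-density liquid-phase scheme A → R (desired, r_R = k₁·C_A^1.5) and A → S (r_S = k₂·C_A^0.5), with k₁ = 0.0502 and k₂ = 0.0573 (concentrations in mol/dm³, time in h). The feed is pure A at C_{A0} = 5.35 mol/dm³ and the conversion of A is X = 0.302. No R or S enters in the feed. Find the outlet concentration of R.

1.24 mol/dm³

Exit C_A = C_{A0}(1−X) = 5.35×0.698 = 3.734 mol/dm³.
In a CSTR the entire volume is at exit conditions, so r_R = 0.0502×3.734^1.5 = 0.3623 and r_S = 0.0573×3.734^0.5 = 0.1107.
Fraction of consumed A going to R: r_R/(r_R+r_S) = 0.7659.
C_R = 0.7659·C_{A0}·X = 0.7659×5.35×0.302 = 1.24 mol/dm³.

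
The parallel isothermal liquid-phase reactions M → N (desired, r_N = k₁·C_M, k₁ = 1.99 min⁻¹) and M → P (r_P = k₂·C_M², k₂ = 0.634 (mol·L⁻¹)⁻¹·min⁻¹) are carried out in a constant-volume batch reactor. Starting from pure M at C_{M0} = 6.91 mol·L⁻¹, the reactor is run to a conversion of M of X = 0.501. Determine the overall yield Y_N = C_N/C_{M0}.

C_M = C_{M0}(1−X) = 3.448 mol·L⁻¹.
Along a PFR/batch, dC_N/dC_M = −r_N/(r_N+r_P) = −k₁/(k₁+k₂·C_M).
Integrating from C_{M0} to C_M: C_N = (1.99/0.634)·ln[(1.99+0.634·6.91)/(1.99+0.634·3.45)] = 3.139·ln(6.371/4.176) = 1.326 mol·L⁻¹.
Y_N = C_N/C_{M0} = 1.326/6.91 = 0.192.

0.192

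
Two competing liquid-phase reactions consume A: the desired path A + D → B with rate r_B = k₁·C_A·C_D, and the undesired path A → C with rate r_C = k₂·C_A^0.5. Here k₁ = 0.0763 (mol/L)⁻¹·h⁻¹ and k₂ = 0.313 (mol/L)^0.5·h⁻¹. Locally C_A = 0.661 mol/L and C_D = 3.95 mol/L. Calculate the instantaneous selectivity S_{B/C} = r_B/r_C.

0.783

S_{B/C} = r_B/r_C = (k₁·C_A·C_D)/(k₂·C_A^0.5) = (k₁/k₂)·C_A^0.5·C_D.
= (0.0763×0.6610×3.950) / (0.313×0.6610^0.5) = 0.1992/0.2545 = 0.783.
Since the desired path is higher order in A, keeping C_A high (PFR or concentrated feed) favours B.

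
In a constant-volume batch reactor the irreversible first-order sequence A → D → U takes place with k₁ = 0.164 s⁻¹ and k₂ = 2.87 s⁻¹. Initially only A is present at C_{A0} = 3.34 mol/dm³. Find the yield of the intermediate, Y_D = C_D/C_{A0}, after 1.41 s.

The intermediate concentration in a first-order A→B→C sequence is C_D = k₁C_{A0}(e^(−k₁t) − e^(−k₂t))/(k₂−k₁).
e^(−k₁t) = e^(−0.164×1.41) = e^(−0.2312) = 0.7935; e^(−k₂t) = e^(−4.047) = 0.01748.
C_D = 0.164×3.34/(2.87−0.164) × (0.7935−0.01748) = 0.2024×0.7761 = 0.1571 mol/dm³.
Y_D = C_D/C_{A0} = 0.1571/3.34 = 0.0470.

0.0470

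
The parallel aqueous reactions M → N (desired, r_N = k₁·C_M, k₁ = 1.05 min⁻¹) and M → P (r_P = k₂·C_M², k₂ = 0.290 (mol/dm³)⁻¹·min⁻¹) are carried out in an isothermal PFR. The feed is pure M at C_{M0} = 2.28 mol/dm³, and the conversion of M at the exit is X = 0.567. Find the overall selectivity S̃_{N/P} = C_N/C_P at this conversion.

2.25

C_M = C_{M0}(1−X) = 0.9872 mol/dm³.
Along a PFR/batch, dC_N/dC_M = −r_N/(r_N+r_P) = −k₁/(k₁+k₂·C_M).
Integrating from C_{M0} to C_M: C_N = (1.05/0.290)·ln[(1.05+0.290·2.28)/(1.05+0.290·0.987)] = 3.621·ln(1.711/1.336) = 0.8954 mol/dm³.
C_P = (C_{M0}−C_M)−C_N = 0.3974 mol/dm³; S̃_{N/P} = 0.8954/0.3974 = 2.25.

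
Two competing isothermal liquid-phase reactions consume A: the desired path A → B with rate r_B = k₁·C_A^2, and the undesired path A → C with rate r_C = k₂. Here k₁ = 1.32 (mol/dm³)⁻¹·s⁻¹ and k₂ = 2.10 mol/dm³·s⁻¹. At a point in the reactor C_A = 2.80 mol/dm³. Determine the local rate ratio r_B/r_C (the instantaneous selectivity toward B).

4.93

S_{B/C} = r_B/r_C = (k₁·C_A^2)/(k₂) = (k₁/k₂)·C_A^2.
= (1.32×2.800^2) / (2.10) = 10.35/2.100 = 4.93.
Since the desired path is higher order in A, keeping C_A high (PFR or concentrated feed) favours B.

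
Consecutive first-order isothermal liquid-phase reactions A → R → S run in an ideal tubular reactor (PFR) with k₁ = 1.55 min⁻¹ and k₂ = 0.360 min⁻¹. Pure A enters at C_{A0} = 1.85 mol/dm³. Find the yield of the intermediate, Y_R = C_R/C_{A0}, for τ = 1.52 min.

0.630

Solving the coupled first-order balances gives C_R(τ) = [k₁/(k₂−k₁)]·C_{A0}·(e^(−k₁τ) − e^(−k₂τ)).
e^(−k₁τ) = e^(−1.55×1.52) = e^(−2.356) = 0.09480; e^(−k₂τ) = e^(−0.5472) = 0.5786.
C_R = 1.55×1.85/(0.360−1.55) × (0.09480−0.5786) = (-2.410)×(-0.4838) = 1.166 mol/dm³.
Y_R = C_R/C_{A0} = 1.166/1.85 = 0.630.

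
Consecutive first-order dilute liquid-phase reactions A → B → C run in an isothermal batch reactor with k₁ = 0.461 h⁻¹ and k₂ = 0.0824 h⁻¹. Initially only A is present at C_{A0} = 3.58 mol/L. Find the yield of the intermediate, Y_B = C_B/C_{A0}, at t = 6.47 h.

The intermediate concentration in a first-order A→B→C sequence is C_B = k₁C_{A0}(e^(−k₁t) − e^(−k₂t))/(k₂−k₁).
e^(−k₁t) = e^(−0.461×6.47) = e^(−2.983) = 0.05066; e^(−k₂t) = e^(−0.5331) = 0.5868.
C_B = 0.461×3.58/(0.0824−0.461) × (0.05066−0.5868) = (-4.359)×(-0.5361) = 2.337 mol/L.
Y_B = C_B/C_{A0} = 2.337/3.58 = 0.653.

0.653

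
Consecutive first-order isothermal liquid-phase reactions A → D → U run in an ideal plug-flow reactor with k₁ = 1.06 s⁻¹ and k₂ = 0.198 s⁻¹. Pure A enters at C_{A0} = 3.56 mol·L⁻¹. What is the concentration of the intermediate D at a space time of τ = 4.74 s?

For first-order series with pure A initially, C_D(τ) = k₁C_{A0}/(k₂−k₁)·(e^(−k₁τ) − e^(−k₂τ)).
e^(−k₁τ) = e^(−1.06×4.74) = e^(−5.024) = 0.006576; e^(−k₂τ) = e^(−0.9385) = 0.3912.
C_D = 1.06×3.56/(0.198−1.06) × (0.006576−0.3912) = (-4.378)×(-0.3846) = 1.684 mol·L⁻¹.

1.68 mol·L⁻¹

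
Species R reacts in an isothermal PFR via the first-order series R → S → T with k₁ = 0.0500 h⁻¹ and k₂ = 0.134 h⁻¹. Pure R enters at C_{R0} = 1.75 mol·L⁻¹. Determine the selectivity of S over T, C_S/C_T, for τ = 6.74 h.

1.79

The intermediate concentration in a first-order A→B→C sequence is C_S = k₁C_{R0}(e^(−k₁τ) − e^(−k₂τ))/(k₂−k₁).
e^(−k₁τ) = e^(−0.0500×6.74) = e^(−0.3370) = 0.7139; e^(−k₂τ) = e^(−0.9032) = 0.4053.
C_S = 0.0500×1.75/(0.134−0.0500) × (0.7139−0.4053) = 1.042×0.3086 = 0.3215 mol·L⁻¹.
C_R = C_{R0}e^(−k₁τ) = 1.249 mol·L⁻¹, so C_T = C_{R0}−C_R−C_S = 0.1792 mol·L⁻¹; C_S/C_T = 1.79.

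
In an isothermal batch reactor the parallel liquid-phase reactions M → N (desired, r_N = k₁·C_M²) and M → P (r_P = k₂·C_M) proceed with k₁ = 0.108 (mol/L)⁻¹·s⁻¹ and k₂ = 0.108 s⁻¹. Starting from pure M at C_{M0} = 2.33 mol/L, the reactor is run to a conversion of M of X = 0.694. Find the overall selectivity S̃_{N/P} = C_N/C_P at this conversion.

C_M = C_{M0}(1−X) = 0.7130 mol/L.
Along a PFR/batch, dC_P/dC_M = −r_P/(r_N+r_P) = −k₂/(k₂+k₁·C_M).
Integrating from C_{M0} to C_M: C_P = (0.108/0.108)·ln[(0.108+0.108·2.33)/(0.108+0.108·0.713)] = 1.000·ln(0.3596/0.1850) = 0.6647 mol/L.
Then C_N = (C_{M0}−C_M) − C_P = 1.617 − 0.6647 = 0.9523 mol/L.
S̃_{N/P} = C_N/C_P = 0.9523/0.6647 = 1.43.

1.43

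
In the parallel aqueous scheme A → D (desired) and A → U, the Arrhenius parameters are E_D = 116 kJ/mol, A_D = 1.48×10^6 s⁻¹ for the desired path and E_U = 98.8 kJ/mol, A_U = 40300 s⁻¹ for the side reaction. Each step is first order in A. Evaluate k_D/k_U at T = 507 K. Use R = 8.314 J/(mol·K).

0.621

With equal orders, S_{D/U} = k_D/k_U = (A_D/A_U)·exp[(E_U−E_D)/(RT)].
(E_U−E_D)/(RT) = (98.8−116)×10³/(8.314×507) = -17200/4215 = -4.080.
k_D/k_U = (1.48×10^6/40300)·exp(-4.080) = 36.72 × 0.01690 = 0.621.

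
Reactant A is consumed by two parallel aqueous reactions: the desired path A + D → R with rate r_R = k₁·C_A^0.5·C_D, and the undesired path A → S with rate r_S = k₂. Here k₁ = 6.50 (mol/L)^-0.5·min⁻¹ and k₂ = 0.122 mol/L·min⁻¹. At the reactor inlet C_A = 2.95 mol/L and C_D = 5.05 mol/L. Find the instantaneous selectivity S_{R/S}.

462

S_{R/S} = r_R/r_S = (k₁·C_A^0.5·C_D)/(k₂) = (k₁/k₂)·C_A^0.5·C_D.
= (6.50×2.950^0.5×5.050) / (0.122) = 56.38/0.1220 = 462.
Since the desired path is higher order in A, keeping C_A high (PFR or concentrated feed) favours R.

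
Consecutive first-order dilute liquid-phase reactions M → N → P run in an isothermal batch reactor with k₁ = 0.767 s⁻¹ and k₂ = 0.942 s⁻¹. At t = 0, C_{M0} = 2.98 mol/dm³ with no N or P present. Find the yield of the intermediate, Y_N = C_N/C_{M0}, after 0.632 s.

Solving the coupled first-order balances gives C_N(t) = [k₁/(k₂−k₁)]·C_{M0}·(e^(−k₁t) − e^(−k₂t)).
e^(−k₁t) = e^(−0.767×0.632) = e^(−0.4847) = 0.6159; e^(−k₂t) = e^(−0.5953) = 0.5514.
C_N = 0.767×2.98/(0.942−0.767) × (0.6159−0.5514) = 13.06×0.06448 = 0.8422 mol/dm³.
Y_N = C_N/C_{M0} = 0.8422/2.98 = 0.283.

0.283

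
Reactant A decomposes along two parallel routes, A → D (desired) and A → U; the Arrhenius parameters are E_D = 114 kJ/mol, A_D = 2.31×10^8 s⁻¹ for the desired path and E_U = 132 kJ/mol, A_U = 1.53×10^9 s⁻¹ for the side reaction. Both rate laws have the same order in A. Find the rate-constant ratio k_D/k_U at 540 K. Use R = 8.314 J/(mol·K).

With equal orders, S_{D/U} = k_D/k_U = (A_D/A_U)·exp[(E_U−E_D)/(RT)].
(E_U−E_D)/(RT) = (132−114)×10³/(8.314×540) = 18000/4490 = 4.009.
k_D/k_U = (2.31×10^8/1.53×10^9)·exp(4.009) = 0.1510 × 55.11 = 8.32.

8.32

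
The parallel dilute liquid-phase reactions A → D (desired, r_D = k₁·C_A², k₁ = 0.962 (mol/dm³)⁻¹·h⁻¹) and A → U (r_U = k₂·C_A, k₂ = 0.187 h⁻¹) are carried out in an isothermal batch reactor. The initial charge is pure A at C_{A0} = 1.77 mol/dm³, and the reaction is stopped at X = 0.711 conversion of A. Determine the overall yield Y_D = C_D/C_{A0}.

C_A = C_{A0}(1−X) = 0.5115 mol/dm³.
Along a PFR/batch, dC_U/dC_A = −r_U/(r_D+r_U) = −k₂/(k₂+k₁·C_A).
Integrating from C_{A0} to C_A: C_U = (0.187/0.962)·ln[(0.187+0.962·1.77)/(0.187+0.962·0.512)] = 0.1944·ln(1.890/0.6791) = 0.1989 mol/dm³.
Then C_D = (C_{A0}−C_A) − C_U = 1.258 − 0.1989 = 1.060 mol/dm³.
Y_D = C_D/C_{A0} = 1.060/1.77 = 0.599.

0.599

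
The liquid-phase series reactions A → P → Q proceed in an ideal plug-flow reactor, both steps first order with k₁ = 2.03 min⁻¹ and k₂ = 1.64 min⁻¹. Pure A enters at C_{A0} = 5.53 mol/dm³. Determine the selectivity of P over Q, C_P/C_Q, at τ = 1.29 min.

0.365

Solving the coupled first-order balances gives C_P(τ) = [k₁/(k₂−k₁)]·C_{A0}·(e^(−k₁τ) − e^(−k₂τ)).
e^(−k₁τ) = e^(−2.03×1.29) = e^(−2.619) = 0.07290; e^(−k₂τ) = e^(−2.116) = 0.1206.
C_P = 2.03×5.53/(1.64−2.03) × (0.07290−0.1206) = (-28.78)×(-0.04766) = 1.372 mol/dm³.
C_A = C_{A0}e^(−k₁τ) = 0.4031 mol/dm³, so C_Q = C_{A0}−C_A−C_P = 3.755 mol/dm³; C_P/C_Q = 0.365.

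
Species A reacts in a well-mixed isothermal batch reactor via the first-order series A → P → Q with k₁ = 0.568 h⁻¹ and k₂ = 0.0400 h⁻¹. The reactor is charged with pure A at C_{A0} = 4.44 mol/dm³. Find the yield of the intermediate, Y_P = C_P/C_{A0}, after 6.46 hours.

0.803

For first-order series with pure A initially, C_P(t) = k₁C_{A0}/(k₂−k₁)·(e^(−k₁t) − e^(−k₂t)).
e^(−k₁t) = e^(−0.568×6.46) = e^(−3.669) = 0.02549; e^(−k₂t) = e^(−0.2584) = 0.7723.
C_P = 0.568×4.44/(0.0400−0.568) × (0.02549−0.7723) = (-4.776)×(-0.7468) = 3.567 mol/dm³.
Y_P = C_P/C_{A0} = 3.567/4.44 = 0.803.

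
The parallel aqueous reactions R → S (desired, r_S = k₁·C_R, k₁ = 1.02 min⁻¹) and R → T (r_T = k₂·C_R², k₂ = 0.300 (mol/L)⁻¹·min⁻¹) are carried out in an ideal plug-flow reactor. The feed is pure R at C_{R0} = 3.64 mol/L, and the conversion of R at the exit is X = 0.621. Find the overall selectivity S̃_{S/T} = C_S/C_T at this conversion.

1.40

C_R = C_{R0}(1−X) = 1.380 mol/L.
Along a PFR/batch, dC_S/dC_R = −r_S/(r_S+r_T) = −k₁/(k₁+k₂·C_R).
Integrating from C_{R0} to C_R: C_S = (1.02/0.300)·ln[(1.02+0.300·3.64)/(1.02+0.300·1.38)] = 3.400·ln(2.112/1.434) = 1.317 mol/L.
C_T = (C_{R0}−C_R)−C_S = 0.9438 mol/L; S̃_{S/T} = 1.317/0.9438 = 1.40.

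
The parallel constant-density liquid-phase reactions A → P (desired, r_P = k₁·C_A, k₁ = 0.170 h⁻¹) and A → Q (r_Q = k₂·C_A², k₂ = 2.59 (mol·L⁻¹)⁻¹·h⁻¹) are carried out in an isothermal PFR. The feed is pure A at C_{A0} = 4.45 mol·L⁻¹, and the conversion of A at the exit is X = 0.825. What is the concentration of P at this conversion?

C_A = C_{A0}(1−X) = 0.7788 mol·L⁻¹.
Along a PFR/batch, dC_P/dC_A = −r_P/(r_P+r_Q) = −k₁/(k₁+k₂·C_A).
Integrating from C_{A0} to C_A: C_P = (0.170/2.59)·ln[(0.170+2.59·4.45)/(0.170+2.59·0.779)] = 0.06564·ln(11.70/2.187) = 0.1101 mol·L⁻¹.

0.110 mol·L⁻¹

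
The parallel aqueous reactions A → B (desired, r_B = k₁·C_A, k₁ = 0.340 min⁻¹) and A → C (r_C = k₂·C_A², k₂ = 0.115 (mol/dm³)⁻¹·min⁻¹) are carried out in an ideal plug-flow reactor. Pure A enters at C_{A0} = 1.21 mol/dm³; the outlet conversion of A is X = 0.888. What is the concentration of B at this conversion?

C_A = C_{A0}(1−X) = 0.1355 mol/dm³.
Along a PFR/batch, dC_B/dC_A = −r_B/(r_B+r_C) = −k₁/(k₁+k₂·C_A).
Integrating from C_{A0} to C_A: C_B = (0.340/0.115)·ln[(0.340+0.115·1.21)/(0.340+0.115·0.136)] = 2.957·ln(0.4792/0.3556) = 0.8818 mol/dm³.

0.882 mol/dm³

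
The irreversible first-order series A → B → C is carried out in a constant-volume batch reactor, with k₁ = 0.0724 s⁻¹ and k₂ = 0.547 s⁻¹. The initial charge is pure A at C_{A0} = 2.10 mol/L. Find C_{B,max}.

0.204 mol/L

At the optimum, C_{B,max}/C_{A0} = (k₁/k₂)^[k₂/(k₂−k₁)].
= (0.0724/0.547)^(0.547/(0.547−0.0724)) = (0.1324)^(1.153) = 0.09722.
C_{B,max} = 0.09722×2.10 = 0.204 mol/L.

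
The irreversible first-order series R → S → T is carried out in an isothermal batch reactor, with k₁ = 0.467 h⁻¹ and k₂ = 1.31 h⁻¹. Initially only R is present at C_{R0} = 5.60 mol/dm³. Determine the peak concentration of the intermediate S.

1.13 mol/dm³

At the optimum, C_{S,max}/C_{R0} = (k₁/k₂)^[k₂/(k₂−k₁)].
= (0.467/1.31)^(1.31/(1.31−0.467)) = (0.3565)^(1.554) = 0.2013.
C_{S,max} = 0.2013×5.60 = 1.13 mol/dm³.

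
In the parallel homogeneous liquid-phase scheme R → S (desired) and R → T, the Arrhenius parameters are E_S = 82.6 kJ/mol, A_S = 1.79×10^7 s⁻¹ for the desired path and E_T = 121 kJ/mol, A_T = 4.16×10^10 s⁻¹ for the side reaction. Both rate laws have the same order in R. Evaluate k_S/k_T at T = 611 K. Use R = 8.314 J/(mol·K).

With equal orders, S_{S/T} = k_S/k_T = (A_S/A_T)·exp[(E_T−E_S)/(RT)].
(E_T−E_S)/(RT) = (121−82.6)×10³/(8.314×611) = 38400/5080 = 7.559.
k_S/k_T = (1.79×10^7/4.16×10^10)·exp(7.559) = 4.303×10^-4 × 1918 = 0.825.
Since E_S < E_T, lowering the temperature improves selectivity toward S.

0.825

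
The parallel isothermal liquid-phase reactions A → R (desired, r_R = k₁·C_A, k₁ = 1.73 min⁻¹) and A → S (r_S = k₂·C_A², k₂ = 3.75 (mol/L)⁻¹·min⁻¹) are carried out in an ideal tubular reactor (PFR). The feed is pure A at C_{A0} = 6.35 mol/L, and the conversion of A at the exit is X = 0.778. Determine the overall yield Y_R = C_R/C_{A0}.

C_A = C_{A0}(1−X) = 1.410 mol/L.
Along a PFR/batch, dC_R/dC_A = −r_R/(r_R+r_S) = −k₁/(k₁+k₂·C_A).
Integrating from C_{A0} to C_A: C_R = (1.73/3.75)·ln[(1.73+3.75·6.35)/(1.73+3.75·1.41)] = 0.4613·ln(25.54/7.016) = 0.5961 mol/L.
Y_R = C_R/C_{A0} = 0.5961/6.35 = 0.0939.

0.0939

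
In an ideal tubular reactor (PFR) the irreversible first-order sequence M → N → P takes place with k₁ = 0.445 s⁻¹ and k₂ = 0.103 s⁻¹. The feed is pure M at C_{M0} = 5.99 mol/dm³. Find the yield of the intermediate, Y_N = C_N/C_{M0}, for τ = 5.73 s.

0.620

The intermediate concentration in a first-order A→B→C sequence is C_N = k₁C_{M0}(e^(−k₁τ) − e^(−k₂τ))/(k₂−k₁).
e^(−k₁τ) = e^(−0.445×5.73) = e^(−2.550) = 0.07809; e^(−k₂τ) = e^(−0.5902) = 0.5542.
C_N = 0.445×5.99/(0.103−0.445) × (0.07809−0.5542) = (-7.794)×(-0.4761) = 3.711 mol/dm³.
Y_N = C_N/C_{M0} = 3.711/5.99 = 0.620.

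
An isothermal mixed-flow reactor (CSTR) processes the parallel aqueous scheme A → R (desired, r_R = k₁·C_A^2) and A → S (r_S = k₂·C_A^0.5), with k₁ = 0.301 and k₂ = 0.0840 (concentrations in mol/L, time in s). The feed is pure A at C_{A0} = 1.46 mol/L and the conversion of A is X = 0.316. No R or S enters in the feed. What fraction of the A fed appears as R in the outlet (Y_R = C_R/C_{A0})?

0.247

Exit C_A = C_{A0}(1−X) = 1.46×0.684 = 0.9986 mol/L.
In a CSTR the entire volume is at exit conditions, so r_R = 0.301×0.9986^2 = 0.3002 and r_S = 0.0840×0.9986^0.5 = 0.08394.
Fraction of consumed A going to R: r_R/(r_R+r_S) = 0.7815.
C_R = 0.7815·C_{A0}·X = 0.7815×1.46×0.316 = 0.361 mol/L; Y_R = C_R/C_{A0} = 0.247.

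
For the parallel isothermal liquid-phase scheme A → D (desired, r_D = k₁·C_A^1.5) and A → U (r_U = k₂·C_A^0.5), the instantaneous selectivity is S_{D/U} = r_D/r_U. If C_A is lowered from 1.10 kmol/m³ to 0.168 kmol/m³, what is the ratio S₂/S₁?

0.153

S_{D/U} = (k₁/k₂)·C_A, so S₂/S₁ = (C_{A,2}/C_{A,1}).
= 0.168/1.10 = 0.153.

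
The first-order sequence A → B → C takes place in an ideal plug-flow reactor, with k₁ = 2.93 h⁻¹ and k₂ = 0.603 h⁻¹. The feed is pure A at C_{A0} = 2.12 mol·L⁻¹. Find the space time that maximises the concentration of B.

0.679 h

The intermediate peaks when r₁ = r₂, i.e. k₁e^(−k₁τ) = k₂e^(−k₂τ), giving τ_opt = ln(k₂/k₁)/(k₂−k₁).
= ln(0.603/2.93)/(0.603−2.93) = ln(0.2058)/-2.327 = -1.581/-2.327 = 0.679 h.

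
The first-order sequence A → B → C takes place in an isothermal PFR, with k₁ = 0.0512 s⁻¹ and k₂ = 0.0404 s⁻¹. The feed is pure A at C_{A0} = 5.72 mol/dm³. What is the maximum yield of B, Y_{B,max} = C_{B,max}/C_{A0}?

0.412

For a first-order series the maximum intermediate yield is C_{B,max}/C_{A0} = (k₁/k₂)^[k₂/(k₂−k₁)].
= (0.0512/0.0404)^(0.0404/(0.0404−0.0512)) = (1.267)^(-3.741) = 0.4122.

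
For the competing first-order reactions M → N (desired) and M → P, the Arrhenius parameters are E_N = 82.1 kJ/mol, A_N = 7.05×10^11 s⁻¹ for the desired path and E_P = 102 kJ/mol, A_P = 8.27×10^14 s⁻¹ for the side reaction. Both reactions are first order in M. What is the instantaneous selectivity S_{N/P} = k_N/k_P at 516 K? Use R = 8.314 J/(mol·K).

k_N/k_P = (A_N/A_P)·exp[−(E_N−E_P)/(RT)] = (A_N/A_P)·exp[(E_P−E_N)/(RT)].
(E_P−E_N)/(RT) = (102−82.1)×10³/(8.314×516) = 19900/4290 = 4.639.
k_N/k_P = (7.05×10^11/8.27×10^14)·exp(4.639) = 8.525×10^-4 × 103.4 = 0.0882.
Since E_N < E_P, lowering the temperature improves selectivity toward N.

0.0882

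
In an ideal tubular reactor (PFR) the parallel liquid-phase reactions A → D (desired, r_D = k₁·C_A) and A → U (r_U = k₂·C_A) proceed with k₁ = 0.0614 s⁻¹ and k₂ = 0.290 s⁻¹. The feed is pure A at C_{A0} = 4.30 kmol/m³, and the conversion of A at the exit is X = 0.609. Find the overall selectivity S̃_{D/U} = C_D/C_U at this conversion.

C_A = C_{A0}(1−X) = 1.681 kmol/m³.
Both paths are first order in A, so the instantaneous fraction to D is constant: dC_D/d(−C_A) = k₁/(k₁+k₂) = 0.1747.
C_D = 0.1747·(C_{A0}−C_A) = 0.1747×2.619 = 0.458 kmol/m³.
C_U = (C_{A0}−C_A)−C_D = 2.161 kmol/m³; S̃_{D/U} = 0.4576/2.161 = 0.212.

0.212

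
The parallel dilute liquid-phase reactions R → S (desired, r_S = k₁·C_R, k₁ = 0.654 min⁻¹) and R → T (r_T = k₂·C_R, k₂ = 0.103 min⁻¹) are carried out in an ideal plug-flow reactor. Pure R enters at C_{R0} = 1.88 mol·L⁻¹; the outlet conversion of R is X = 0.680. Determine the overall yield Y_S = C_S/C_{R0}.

C_R = C_{R0}(1−X) = 0.6016 mol·L⁻¹.
Both paths are first order in R, so the instantaneous fraction to S is constant: dC_S/d(−C_R) = k₁/(k₁+k₂) = 0.8639.
C_S = 0.8639·(C_{R0}−C_R) = 0.8639×1.278 = 1.10 mol·L⁻¹.
Y_S = C_S/C_{R0} = 1.104/1.88 = 0.587.

0.587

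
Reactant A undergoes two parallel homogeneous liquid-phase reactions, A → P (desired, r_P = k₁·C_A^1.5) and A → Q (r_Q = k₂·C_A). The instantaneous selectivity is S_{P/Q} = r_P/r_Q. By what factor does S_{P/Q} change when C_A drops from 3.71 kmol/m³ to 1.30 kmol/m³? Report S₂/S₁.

S_{P/Q} = (k₁/k₂)·C_A^0.5, so S₂/S₁ = (C_{A,2}/C_{A,1})^0.5.
= (1.30/3.71)^0.5 = (0.3504)^0.5 = 0.592.
Selectivity toward P falls as C_A falls — high-concentration operation is favoured.

0.592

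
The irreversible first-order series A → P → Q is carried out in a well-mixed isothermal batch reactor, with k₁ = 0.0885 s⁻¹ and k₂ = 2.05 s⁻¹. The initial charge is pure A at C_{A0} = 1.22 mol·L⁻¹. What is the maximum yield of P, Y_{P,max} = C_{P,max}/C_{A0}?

Evaluating C_P at t_opt = ln(k₂/k₁)/(k₂−k₁) gives C_{P,max}/C_{A0} = (k₁/k₂)^[k₂/(k₂−k₁)].
= (0.0885/2.05)^(2.05/(2.05−0.0885)) = (0.04317)^(1.045) = 0.03746.

0.0375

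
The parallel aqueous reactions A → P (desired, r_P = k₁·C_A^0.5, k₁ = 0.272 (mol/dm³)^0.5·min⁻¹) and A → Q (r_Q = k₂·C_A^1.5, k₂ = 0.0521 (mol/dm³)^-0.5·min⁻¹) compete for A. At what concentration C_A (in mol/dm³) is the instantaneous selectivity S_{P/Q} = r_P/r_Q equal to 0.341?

15.3 mol/dm³

S_{P/Q} = (k₁/k₂)·C_A⁻¹ ⇒ C_A = (S·k₂/k₁)^(-1).
= (0.341×0.0521/0.272)^(-1) = (0.06532)^(-1) = 15.3 mol/dm³.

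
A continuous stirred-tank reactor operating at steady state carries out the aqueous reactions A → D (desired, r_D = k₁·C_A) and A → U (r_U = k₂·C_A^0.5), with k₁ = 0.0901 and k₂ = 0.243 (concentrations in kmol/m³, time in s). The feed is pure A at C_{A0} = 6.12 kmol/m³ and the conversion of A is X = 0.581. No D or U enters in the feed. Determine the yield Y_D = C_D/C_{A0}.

Exit C_A = C_{A0}(1−X) = 6.12×0.419 = 2.564 kmol/m³.
A CSTR operates uniformly at the exit composition, giving r_D = 0.2310 and r_U = 0.3891 (each k·C_A^n at C_A = 2.564).
Fraction of consumed A going to D: r_D/(r_D+r_U) = 0.3725.
C_D = 0.3725·C_{A0}·X = 0.3725×6.12×0.581 = 1.32 kmol/m³; Y_D = C_D/C_{A0} = 0.216.

0.216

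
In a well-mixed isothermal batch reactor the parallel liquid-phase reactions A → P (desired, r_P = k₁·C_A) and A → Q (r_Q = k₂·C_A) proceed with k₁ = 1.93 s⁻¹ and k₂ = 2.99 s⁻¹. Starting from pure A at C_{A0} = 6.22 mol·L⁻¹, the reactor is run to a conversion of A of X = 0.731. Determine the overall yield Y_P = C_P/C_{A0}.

0.287

C_A = C_{A0}(1−X) = 1.673 mol·L⁻¹.
Both paths are first order in A, so the instantaneous fraction to P is constant: dC_P/d(−C_A) = k₁/(k₁+k₂) = 0.3923.
C_P = 0.3923·(C_{A0}−C_A) = 0.3923×4.547 = 1.78 mol·L⁻¹.
Y_P = C_P/C_{A0} = 1.784/6.22 = 0.287.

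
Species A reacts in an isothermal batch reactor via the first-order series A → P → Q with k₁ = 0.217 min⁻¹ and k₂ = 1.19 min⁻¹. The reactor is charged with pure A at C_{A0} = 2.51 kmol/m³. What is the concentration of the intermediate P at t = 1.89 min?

The intermediate concentration in a first-order A→B→C sequence is C_P = k₁C_{A0}(e^(−k₁t) − e^(−k₂t))/(k₂−k₁).
e^(−k₁t) = e^(−0.217×1.89) = e^(−0.4101) = 0.6636; e^(−k₂t) = e^(−2.249) = 0.1055.
C_P = 0.217×2.51/(1.19−0.217) × (0.6636−0.1055) = 0.5598×0.5581 = 0.3124 kmol/m³.

0.312 kmol/m³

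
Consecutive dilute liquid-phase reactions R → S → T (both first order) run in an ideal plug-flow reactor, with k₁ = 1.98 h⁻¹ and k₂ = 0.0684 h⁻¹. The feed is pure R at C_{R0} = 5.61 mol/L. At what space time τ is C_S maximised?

1.76 h

Setting dC_S/dτ = 0 gives τ_opt = ln(k₂/k₁)/(k₂−k₁).
= ln(0.0684/1.98)/(0.0684−1.98) = ln(0.03455)/-1.912 = -3.365/-1.912 = 1.76 h.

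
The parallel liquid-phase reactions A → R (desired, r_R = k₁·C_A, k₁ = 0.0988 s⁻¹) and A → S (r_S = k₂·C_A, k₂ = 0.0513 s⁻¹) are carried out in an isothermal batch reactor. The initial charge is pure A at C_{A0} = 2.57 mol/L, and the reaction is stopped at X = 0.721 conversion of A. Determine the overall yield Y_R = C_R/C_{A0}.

C_A = C_{A0}(1−X) = 0.7170 mol/L.
Both paths are first order in A, so the instantaneous fraction to R is constant: dC_R/d(−C_A) = k₁/(k₁+k₂) = 0.6582.
C_R = 0.6582·(C_{A0}−C_A) = 0.6582×1.853 = 1.22 mol/L.
Y_R = C_R/C_{A0} = 1.220/2.57 = 0.475.

0.475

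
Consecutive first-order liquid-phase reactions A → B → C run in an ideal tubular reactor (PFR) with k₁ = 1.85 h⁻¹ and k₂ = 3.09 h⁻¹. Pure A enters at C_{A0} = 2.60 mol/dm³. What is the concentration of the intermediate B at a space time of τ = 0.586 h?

0.678 mol/dm³

The intermediate concentration in a first-order A→B→C sequence is C_B = k₁C_{A0}(e^(−k₁τ) − e^(−k₂τ))/(k₂−k₁).
e^(−k₁τ) = e^(−1.85×0.586) = e^(−1.084) = 0.3382; e^(−k₂τ) = e^(−1.811) = 0.1635.
C_B = 1.85×2.60/(3.09−1.85) × (0.3382−0.1635) = 3.879×0.1747 = 0.6776 mol/dm³.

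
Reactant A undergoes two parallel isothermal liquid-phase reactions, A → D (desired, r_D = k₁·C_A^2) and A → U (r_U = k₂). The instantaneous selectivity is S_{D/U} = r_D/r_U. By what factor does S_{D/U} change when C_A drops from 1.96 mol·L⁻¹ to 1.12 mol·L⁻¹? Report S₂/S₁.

0.327

S_{D/U} = (k₁/k₂)·C_A^2, so S₂/S₁ = (C_{A,2}/C_{A,1})^2.
= (1.12/1.96)^2 = (0.5714)^2 = 0.327.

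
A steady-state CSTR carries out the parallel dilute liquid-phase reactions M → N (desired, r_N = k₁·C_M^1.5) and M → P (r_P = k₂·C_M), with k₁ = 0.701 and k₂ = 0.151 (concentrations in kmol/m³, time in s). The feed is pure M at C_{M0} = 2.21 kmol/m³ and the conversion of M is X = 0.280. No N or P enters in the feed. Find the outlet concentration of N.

Exit C_M = C_{M0}(1−X) = 2.21×0.720 = 1.591 kmol/m³.
A CSTR operates uniformly at the exit composition, giving r_N = 1.407 and r_P = 0.2403 (each k·C_M^n at C_M = 1.591).
Fraction of consumed M going to N: r_N/(r_N+r_P) = 0.8541.
C_N = 0.8541·C_{M0}·X = 0.8541×2.21×0.280 = 0.529 kmol/m³.

0.529 kmol/m³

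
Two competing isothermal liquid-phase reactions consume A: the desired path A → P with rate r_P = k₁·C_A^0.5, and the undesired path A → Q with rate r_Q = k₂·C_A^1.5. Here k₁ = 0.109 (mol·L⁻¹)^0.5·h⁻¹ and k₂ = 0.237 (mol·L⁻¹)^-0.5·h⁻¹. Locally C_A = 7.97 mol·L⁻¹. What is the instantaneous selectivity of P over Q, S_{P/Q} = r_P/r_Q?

S_{P/Q} = r_P/r_Q = (k₁·C_A^0.5)/(k₂·C_A^1.5) = (k₁/k₂)·C_A⁻¹.
= (0.109×7.970^0.5) / (0.237×7.970^1.5) = 0.3077/5.333 = 0.0577.
The undesired path is higher order in A, so low C_A (CSTR or dilute feed) favours P.

0.0577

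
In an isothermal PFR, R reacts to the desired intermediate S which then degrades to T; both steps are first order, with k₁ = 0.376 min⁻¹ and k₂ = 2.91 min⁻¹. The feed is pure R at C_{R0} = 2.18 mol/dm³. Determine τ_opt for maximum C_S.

0.808 min

The intermediate peaks when r₁ = r₂, i.e. k₁e^(−k₁τ) = k₂e^(−k₂τ), giving τ_opt = ln(k₂/k₁)/(k₂−k₁).
= ln(2.91/0.376)/(2.91−0.376) = ln(7.739)/2.534 = 2.046/2.534 = 0.808 min.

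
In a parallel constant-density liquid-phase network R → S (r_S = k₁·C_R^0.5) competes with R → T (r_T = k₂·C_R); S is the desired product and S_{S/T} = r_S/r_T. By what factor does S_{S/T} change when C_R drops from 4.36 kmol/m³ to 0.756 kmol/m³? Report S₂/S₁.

S_{S/T} = (k₁/k₂)·C_R^-0.5, so S₂/S₁ = (C_{R,2}/C_{R,1})^-0.5.
= (0.756/4.36)^(-0.5) = (0.1734)^(-0.5) = 2.40.

2.40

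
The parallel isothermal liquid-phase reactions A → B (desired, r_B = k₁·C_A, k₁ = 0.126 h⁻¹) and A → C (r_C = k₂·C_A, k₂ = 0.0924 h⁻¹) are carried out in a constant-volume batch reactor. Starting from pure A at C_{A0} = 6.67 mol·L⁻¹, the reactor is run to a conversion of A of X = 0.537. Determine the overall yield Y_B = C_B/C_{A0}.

0.310

C_A = C_{A0}(1−X) = 3.088 mol·L⁻¹.
Both paths are first order in A, so the instantaneous fraction to B is constant: dC_B/d(−C_A) = k₁/(k₁+k₂) = 0.5769.
C_B = 0.5769·(C_{A0}−C_A) = 0.5769×3.582 = 2.07 mol·L⁻¹.
Y_B = C_B/C_{A0} = 2.066/6.67 = 0.310.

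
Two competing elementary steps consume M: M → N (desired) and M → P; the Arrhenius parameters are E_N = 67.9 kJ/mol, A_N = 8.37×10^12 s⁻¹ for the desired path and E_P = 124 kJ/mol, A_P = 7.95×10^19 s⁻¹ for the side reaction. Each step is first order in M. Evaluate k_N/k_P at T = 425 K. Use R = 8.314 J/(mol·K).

0.827

Since both paths have the same order in M, the concentration cancels and S_{N/P} = k_N/k_P = (A_N/A_P)·exp[(E_P−E_N)/(RT)].
(E_P−E_N)/(RT) = (124−67.9)×10³/(8.314×425) = 56100/3533 = 15.88.
k_N/k_P = (8.37×10^12/7.95×10^19)·exp(15.88) = 1.053×10^-7 × 7.856×10^6 = 0.827.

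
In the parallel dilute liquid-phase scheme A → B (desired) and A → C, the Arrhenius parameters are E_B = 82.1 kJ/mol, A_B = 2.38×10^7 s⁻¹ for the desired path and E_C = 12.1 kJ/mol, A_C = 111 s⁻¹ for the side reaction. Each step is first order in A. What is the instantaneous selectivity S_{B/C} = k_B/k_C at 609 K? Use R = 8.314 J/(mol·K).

Since both paths have the same order in A, the concentration cancels and S_{B/C} = k_B/k_C = (A_B/A_C)·exp[(E_C−E_B)/(RT)].
(E_C−E_B)/(RT) = (12.1−82.1)×10³/(8.314×609) = -70000/5063 = -13.83.
k_B/k_C = (2.38×10^7/111)·exp(-13.83) = 2.144×10^5 × 9.904×10^-7 = 0.212.

0.212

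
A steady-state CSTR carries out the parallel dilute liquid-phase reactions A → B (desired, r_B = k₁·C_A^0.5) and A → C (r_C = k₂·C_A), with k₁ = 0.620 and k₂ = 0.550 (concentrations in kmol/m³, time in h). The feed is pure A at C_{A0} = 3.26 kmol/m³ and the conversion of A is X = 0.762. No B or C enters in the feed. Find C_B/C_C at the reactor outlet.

Exit C_A = C_{A0}(1−X) = 3.26×0.238 = 0.7759 kmol/m³.
Rates in a CSTR are evaluated at the outlet concentration: r_B = 0.620×0.7759^0.5 = 0.5461, r_C = 0.550×0.7759 = 0.4267.
Overall selectivity = C_B/C_C = r_Bτ/(r_Cτ) = r_B/r_C = 1.28.

1.28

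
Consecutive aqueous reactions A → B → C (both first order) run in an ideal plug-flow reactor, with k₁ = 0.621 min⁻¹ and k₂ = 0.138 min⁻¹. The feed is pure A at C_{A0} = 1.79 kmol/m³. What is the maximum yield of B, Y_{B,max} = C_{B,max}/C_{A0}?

0.651

At the optimum, C_{B,max}/C_{A0} = (k₁/k₂)^[k₂/(k₂−k₁)].
= (0.621/0.138)^(0.138/(0.138−0.621)) = (4.500)^(-0.2857) = 0.6507.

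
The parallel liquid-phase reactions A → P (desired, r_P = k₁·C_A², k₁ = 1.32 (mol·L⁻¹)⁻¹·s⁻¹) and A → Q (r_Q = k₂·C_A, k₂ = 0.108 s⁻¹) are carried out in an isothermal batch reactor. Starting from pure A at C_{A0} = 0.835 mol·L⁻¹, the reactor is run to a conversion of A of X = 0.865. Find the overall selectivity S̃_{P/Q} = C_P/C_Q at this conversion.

C_A = C_{A0}(1−X) = 0.1127 mol·L⁻¹.
Along a PFR/batch, dC_Q/dC_A = −r_Q/(r_P+r_Q) = −k₂/(k₂+k₁·C_A).
Integrating from C_{A0} to C_A: C_Q = (0.108/1.32)·ln[(0.108+1.32·0.835)/(0.108+1.32·0.113)] = 0.08182·ln(1.210/0.2568) = 0.1268 mol·L⁻¹.
Then C_P = (C_{A0}−C_A) − C_Q = 0.7223 − 0.1268 = 0.5954 mol·L⁻¹.
S̃_{P/Q} = C_P/C_Q = 0.5954/0.1268 = 4.69.

4.69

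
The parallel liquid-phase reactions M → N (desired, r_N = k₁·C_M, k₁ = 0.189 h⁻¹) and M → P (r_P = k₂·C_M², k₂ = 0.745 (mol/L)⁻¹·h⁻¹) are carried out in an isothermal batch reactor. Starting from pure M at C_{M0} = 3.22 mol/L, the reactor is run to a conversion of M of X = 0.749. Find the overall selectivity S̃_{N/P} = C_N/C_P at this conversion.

C_M = C_{M0}(1−X) = 0.8082 mol/L.
Along a PFR/batch, dC_N/dC_M = −r_N/(r_N+r_P) = −k₁/(k₁+k₂·C_M).
Integrating from C_{M0} to C_M: C_N = (0.189/0.745)·ln[(0.189+0.745·3.22)/(0.189+0.745·0.808)] = 0.2537·ln(2.588/0.7911) = 0.3007 mol/L.
C_P = (C_{M0}−C_M)−C_N = 2.111 mol/L; S̃_{N/P} = 0.3007/2.111 = 0.142.

0.142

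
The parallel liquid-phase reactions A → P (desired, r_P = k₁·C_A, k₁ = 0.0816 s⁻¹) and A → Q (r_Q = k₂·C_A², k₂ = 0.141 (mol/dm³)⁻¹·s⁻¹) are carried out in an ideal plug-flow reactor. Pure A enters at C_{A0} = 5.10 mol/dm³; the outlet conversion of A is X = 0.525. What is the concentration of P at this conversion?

C_A = C_{A0}(1−X) = 2.422 mol/dm³.
Along a PFR/batch, dC_P/dC_A = −r_P/(r_P+r_Q) = −k₁/(k₁+k₂·C_A).
Integrating from C_{A0} to C_A: C_P = (0.0816/0.141)·ln[(0.0816+0.141·5.10)/(0.0816+0.141·2.42)] = 0.5787·ln(0.8007/0.4232) = 0.3691 mol/dm³.

0.369 mol/dm³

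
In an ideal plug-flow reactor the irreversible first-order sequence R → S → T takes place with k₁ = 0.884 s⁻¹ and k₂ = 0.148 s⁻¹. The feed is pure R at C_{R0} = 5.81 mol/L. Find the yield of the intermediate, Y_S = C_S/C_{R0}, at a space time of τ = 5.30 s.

0.537

For first-order series with pure R initially, C_S(τ) = k₁C_{R0}/(k₂−k₁)·(e^(−k₁τ) − e^(−k₂τ)).
e^(−k₁τ) = e^(−0.884×5.30) = e^(−4.685) = 0.009231; e^(−k₂τ) = e^(−0.7844) = 0.4564.
C_S = 0.884×5.81/(0.148−0.884) × (0.009231−0.4564) = (-6.978)×(-0.4472) = 3.120 mol/L.
Y_S = C_S/C_{R0} = 3.120/5.81 = 0.537.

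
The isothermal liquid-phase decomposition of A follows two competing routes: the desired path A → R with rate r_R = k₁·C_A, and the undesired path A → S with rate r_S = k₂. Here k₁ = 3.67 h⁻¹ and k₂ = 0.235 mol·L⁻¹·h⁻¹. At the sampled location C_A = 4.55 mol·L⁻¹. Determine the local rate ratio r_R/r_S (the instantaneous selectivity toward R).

71.1

S_{R/S} = r_R/r_S = (k₁·C_A)/(k₂) = (k₁/k₂)·C_A.
= (3.67×4.550) / (0.235) = 16.70/0.2350 = 71.1.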